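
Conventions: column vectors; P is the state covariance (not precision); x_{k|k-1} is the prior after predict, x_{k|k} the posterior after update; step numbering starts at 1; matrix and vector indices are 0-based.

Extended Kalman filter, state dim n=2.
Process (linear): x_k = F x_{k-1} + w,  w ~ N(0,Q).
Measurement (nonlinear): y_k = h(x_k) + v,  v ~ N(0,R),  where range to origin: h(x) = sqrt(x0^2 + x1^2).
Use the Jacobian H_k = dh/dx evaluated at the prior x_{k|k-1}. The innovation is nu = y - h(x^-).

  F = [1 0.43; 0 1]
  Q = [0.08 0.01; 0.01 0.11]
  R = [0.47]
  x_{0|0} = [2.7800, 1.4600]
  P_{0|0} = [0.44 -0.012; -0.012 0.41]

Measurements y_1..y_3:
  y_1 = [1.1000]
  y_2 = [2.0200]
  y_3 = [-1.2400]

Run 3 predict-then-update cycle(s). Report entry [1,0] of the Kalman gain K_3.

K[1,0] = 0.3449

step 1: x^-=[3.4078, 1.4600]  P^-=[0.5855 0.1743; 0.1743 0.5200]  H_jac=[0.9192 0.3938]  S=[1.1715]  K=[0.5180; 0.3116]  nu=[-2.6074]  x^+=[2.0572, 0.6477]  P^+=[0.2712 -0.0148; -0.0148 0.4063]
step 2: x^-=[2.3357, 0.6477]  P^-=[0.4136 0.1699; 0.1699 0.5163]  H_jac=[0.9636 0.2672]  S=[0.9784]  K=[0.4538; 0.3084]  nu=[-0.4039]  x^+=[2.1525, 0.5231]  P^+=[0.2121 0.0330; 0.0330 0.4232]
step 3: x^-=[2.3774, 0.5231]  P^-=[0.3988 0.2250; 0.2250 0.5332]  H_jac=[0.9766 0.2149]  S=[0.9695]  K=[0.4516; 0.3449]  nu=[-3.6743]  x^+=[0.7179, -0.7441]  P^+=[0.2011 0.0740; 0.0740 0.4179]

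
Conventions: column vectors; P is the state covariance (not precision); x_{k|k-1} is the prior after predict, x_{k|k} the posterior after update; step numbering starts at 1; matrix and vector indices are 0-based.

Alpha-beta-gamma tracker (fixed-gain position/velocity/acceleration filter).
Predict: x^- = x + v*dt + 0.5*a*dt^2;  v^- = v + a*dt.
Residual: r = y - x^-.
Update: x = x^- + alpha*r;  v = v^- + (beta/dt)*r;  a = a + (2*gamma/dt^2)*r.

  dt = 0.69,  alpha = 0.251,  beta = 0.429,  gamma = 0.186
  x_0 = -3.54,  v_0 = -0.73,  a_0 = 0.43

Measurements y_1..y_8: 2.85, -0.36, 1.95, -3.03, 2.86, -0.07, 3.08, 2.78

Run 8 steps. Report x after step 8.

x_post = -8.4560

step 1: x_pred=-3.9413  r=6.7913  x^+=-2.2367  v^+=3.7891  a^+=5.7364
step 2: x_pred=1.7433  r=-2.1033  x^+=1.2154  v^+=6.4395  a^+=4.0930
step 3: x_pred=6.6330  r=-4.6830  x^+=5.4576  v^+=6.3521  a^+=0.4339
step 4: x_pred=9.9438  r=-12.9738  x^+=6.6874  v^+=-1.4149  a^+=-9.7031
step 5: x_pred=3.4013  r=-0.5413  x^+=3.2654  v^+=-8.4466  a^+=-10.1261
step 6: x_pred=-4.9732  r=4.9032  x^+=-3.7425  v^+=-12.3850  a^+=-6.2949
step 7: x_pred=-13.7867  r=16.8667  x^+=-9.5532  v^+=-6.2419  a^+=6.8838
step 8: x_pred=-12.2213  r=15.0013  x^+=-8.4560  v^+=7.8349  a^+=18.6051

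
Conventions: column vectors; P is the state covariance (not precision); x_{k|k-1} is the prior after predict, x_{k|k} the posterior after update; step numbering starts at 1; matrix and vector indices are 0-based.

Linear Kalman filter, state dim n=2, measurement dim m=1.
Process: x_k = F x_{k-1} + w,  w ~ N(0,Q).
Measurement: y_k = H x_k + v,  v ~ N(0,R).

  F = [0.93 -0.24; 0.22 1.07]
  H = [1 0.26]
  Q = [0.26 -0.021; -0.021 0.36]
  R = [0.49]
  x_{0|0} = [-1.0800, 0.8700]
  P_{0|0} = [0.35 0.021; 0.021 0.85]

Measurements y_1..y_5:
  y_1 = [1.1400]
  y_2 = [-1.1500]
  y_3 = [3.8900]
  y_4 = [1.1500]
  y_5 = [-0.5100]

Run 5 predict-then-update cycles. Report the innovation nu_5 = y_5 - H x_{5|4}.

step 1: x^-=[-1.2132, 0.6933]  P^-=[0.6023 -0.1479; -0.1479 1.3600]  S=[1.1073]  K=[0.5092; 0.1858]  nu=[2.1729]  x^+=[-0.1067, 1.0970]  P^+=[0.3152 -0.2526; -0.2526 1.3218]
step 2: x^-=[-0.3626, 1.1503]  P^-=[0.7215 -0.5340; -0.5340 1.7696]  S=[1.0535]  K=[0.5531; -0.0701]  nu=[-1.0865]  x^+=[-0.9635, 1.2265]  P^+=[0.3992 -0.4931; -0.4931 1.7644]
step 3: x^-=[-1.1904, 1.1004]  P^-=[0.9271 -0.8571; -0.8571 2.1673]  S=[1.1179]  K=[0.6300; -0.2626]  nu=[4.7943]  x^+=[1.8298, -0.1588]  P^+=[0.4834 -0.6721; -0.6721 2.0901]
step 4: x^-=[1.7398, 0.2326]  P^-=[1.0986 -1.0922; -1.0922 2.4600]  S=[1.1869]  K=[0.6863; -0.3813]  nu=[-0.6503]  x^+=[1.2935, 0.4806]  P^+=[0.5395 -0.7816; -0.7816 2.2874]
step 5: x^-=[1.0876, 0.7988]  P^-=[1.2073 -1.2345; -1.2345 2.6370]  S=[1.2336]  K=[0.7185; -0.4449]  nu=[-1.8053]  x^+=[-0.2094, 1.6021]  P^+=[0.5705 -0.8401; -0.8401 2.3927]

innov = [-1.8053]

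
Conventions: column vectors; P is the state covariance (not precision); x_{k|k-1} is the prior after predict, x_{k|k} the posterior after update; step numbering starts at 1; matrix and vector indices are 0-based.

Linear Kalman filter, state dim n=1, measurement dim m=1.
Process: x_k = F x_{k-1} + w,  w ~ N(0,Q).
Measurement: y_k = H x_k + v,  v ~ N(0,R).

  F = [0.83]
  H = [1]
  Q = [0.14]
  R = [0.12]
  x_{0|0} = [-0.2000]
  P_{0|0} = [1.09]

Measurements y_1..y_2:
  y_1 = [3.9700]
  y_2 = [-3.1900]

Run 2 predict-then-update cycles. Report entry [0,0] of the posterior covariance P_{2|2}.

step 1: x^-=[-0.1660]  P^-=[0.8909]  S=[1.0109]  K=[0.8813]  nu=[4.1360]  x^+=[3.4790]  P^+=[0.1058]
step 2: x^-=[2.8876]  P^-=[0.2129]  S=[0.3329]  K=[0.6395]  nu=[-6.0776]  x^+=[-0.9989]  P^+=[0.0767]

P_post[0,0] = 0.0767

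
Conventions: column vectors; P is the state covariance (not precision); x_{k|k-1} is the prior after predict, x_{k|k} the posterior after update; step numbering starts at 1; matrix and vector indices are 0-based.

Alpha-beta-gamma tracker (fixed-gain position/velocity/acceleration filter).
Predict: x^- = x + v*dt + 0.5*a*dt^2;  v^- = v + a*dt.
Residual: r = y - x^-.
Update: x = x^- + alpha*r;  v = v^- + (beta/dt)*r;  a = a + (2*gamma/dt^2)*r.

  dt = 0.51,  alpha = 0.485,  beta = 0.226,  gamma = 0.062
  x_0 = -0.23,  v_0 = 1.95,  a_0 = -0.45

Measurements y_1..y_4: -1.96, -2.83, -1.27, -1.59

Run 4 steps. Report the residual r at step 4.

step 1: x_pred=0.7060  r=-2.6660  x^+=-0.5870  v^+=0.5391  a^+=-1.7210
step 2: x_pred=-0.5359  r=-2.2941  x^+=-1.6485  v^+=-1.3552  a^+=-2.8147
step 3: x_pred=-2.7057  r=1.4357  x^+=-2.0094  v^+=-2.1545  a^+=-2.1302
step 4: x_pred=-3.3852  r=1.7952  x^+=-2.5145  v^+=-2.4453  a^+=-1.2744

resid = 1.7952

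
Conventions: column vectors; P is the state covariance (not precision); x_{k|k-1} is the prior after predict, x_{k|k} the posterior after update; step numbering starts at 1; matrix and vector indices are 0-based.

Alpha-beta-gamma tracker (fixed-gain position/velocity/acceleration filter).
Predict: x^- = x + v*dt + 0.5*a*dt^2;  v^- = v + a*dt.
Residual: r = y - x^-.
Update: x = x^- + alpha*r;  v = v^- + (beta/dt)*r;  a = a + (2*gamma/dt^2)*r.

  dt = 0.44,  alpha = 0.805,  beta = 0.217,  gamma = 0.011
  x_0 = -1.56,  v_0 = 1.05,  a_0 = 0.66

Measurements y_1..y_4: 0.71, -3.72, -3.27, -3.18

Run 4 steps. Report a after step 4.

a_post = 0.2073

step 1: x_pred=-1.0341  r=1.7441  x^+=0.3699  v^+=2.2006  a^+=0.8582
step 2: x_pred=1.4212  r=-5.1412  x^+=-2.7175  v^+=0.0426  a^+=0.2740
step 3: x_pred=-2.6722  r=-0.5978  x^+=-3.1534  v^+=-0.1317  a^+=0.2060
step 4: x_pred=-3.1914  r=0.0114  x^+=-3.1822  v^+=-0.0354  a^+=0.2073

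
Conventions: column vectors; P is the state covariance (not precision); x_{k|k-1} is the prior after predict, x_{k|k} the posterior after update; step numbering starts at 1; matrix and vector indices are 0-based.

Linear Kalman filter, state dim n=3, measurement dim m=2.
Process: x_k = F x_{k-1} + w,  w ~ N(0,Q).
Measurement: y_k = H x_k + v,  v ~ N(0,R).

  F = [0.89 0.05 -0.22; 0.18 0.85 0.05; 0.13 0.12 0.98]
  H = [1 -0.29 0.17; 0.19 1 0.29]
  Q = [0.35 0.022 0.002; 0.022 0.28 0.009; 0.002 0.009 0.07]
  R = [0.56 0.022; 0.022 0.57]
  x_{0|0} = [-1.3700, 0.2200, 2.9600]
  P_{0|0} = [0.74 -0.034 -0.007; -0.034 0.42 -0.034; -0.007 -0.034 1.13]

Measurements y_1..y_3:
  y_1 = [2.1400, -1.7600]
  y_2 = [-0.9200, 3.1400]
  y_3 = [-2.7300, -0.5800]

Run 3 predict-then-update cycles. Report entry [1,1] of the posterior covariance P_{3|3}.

step 1: x^-=[-1.8595, 0.0884, 2.7491]  P^-=[0.9924 0.1262 -0.1640; 0.1262 0.5968 0.0902; -0.1640 0.0902 1.1630]  S=[1.4983 0.1689; 0.1689 1.3827]  K=[0.6058 0.1192; -0.0748 0.4771; -0.0277 0.2900]  nu=[3.5578, -2.2923]  x^+=[0.0227, -1.2715, 1.9858]  P^+=[0.3984 0.0682 -0.2158; 0.0682 0.2858 -0.0983; -0.2158 -0.0983 1.0482]
step 2: x^-=[-0.4802, -0.9774, 1.7965]  P^-=[0.8097 0.1557 -0.3528; 0.1557 0.5107 -0.0141; -0.3528 -0.0141 1.0116]  S=[1.2331 0.1098; 0.1098 1.2071]  K=[0.5607 0.1207; -0.0356 0.4474; -0.1603 0.1904]  nu=[-1.0286, 3.6876]  x^+=[-0.6120, 0.7092, 2.6635]  P^+=[0.3897 0.0881 -0.2793; 0.0881 0.2710 -0.1153; -0.2793 -0.1153 0.9429]
step 3: x^-=[-1.0952, 0.6258, 2.6158]  P^-=[0.8247 0.1729 -0.3828; 0.1729 0.5029 -0.0443; -0.3828 -0.0443 0.8905]  S=[1.2267 0.1130; 0.1130 1.1754]  K=[0.5663 0.1315; -0.0253 0.4473; -0.1910 0.1385]  nu=[-1.8980, -1.7563]  x^+=[-2.4010, -0.1118, 2.7350]  P^+=[0.3942 0.0931 -0.2776; 0.0931 0.2695 -0.1130; -0.2776 -0.1130 0.8292]

P_post[1,1] = 0.2695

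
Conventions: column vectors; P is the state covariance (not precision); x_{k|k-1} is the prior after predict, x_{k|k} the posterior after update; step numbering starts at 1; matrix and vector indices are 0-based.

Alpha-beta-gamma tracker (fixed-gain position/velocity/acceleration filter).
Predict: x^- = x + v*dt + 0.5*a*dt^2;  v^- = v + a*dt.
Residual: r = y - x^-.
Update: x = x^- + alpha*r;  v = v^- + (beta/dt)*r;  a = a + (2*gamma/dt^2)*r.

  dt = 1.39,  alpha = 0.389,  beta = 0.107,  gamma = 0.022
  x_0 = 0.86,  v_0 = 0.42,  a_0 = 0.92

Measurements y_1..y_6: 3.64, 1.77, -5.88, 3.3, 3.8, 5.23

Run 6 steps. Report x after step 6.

x_post = 9.8017

step 1: x_pred=2.3326  r=1.3074  x^+=2.8412  v^+=1.7994  a^+=0.9498
step 2: x_pred=6.2599  r=-4.4899  x^+=4.5133  v^+=2.7740  a^+=0.8475
step 3: x_pred=9.1880  r=-15.0680  x^+=3.3265  v^+=2.7922  a^+=0.5044
step 4: x_pred=7.6949  r=-4.3949  x^+=5.9853  v^+=3.1549  a^+=0.4043
step 5: x_pred=10.7612  r=-6.9612  x^+=8.0533  v^+=3.1810  a^+=0.2458
step 6: x_pred=12.7124  r=-7.4824  x^+=9.8017  v^+=2.9467  a^+=0.0754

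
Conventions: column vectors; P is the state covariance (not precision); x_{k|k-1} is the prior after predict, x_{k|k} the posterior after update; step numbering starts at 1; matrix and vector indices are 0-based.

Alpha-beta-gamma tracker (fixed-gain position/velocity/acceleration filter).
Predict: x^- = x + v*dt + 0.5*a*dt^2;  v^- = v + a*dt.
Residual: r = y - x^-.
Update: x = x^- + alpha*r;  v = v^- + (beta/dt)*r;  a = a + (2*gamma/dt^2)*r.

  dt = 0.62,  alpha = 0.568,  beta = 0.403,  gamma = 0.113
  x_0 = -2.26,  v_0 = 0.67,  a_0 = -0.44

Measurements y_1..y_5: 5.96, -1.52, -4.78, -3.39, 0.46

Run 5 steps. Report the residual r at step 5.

resid = 8.9870

step 1: x_pred=-1.9292  r=7.8892  x^+=2.5519  v^+=5.5252  a^+=4.1983
step 2: x_pred=6.7844  r=-8.3044  x^+=2.0675  v^+=2.7302  a^+=-0.6841
step 3: x_pred=3.6288  r=-8.4088  x^+=-1.1474  v^+=-3.1596  a^+=-5.6279
step 4: x_pred=-4.1881  r=0.7981  x^+=-3.7348  v^+=-6.1302  a^+=-5.1587
step 5: x_pred=-8.5270  r=8.9870  x^+=-3.4224  v^+=-3.4870  a^+=0.1250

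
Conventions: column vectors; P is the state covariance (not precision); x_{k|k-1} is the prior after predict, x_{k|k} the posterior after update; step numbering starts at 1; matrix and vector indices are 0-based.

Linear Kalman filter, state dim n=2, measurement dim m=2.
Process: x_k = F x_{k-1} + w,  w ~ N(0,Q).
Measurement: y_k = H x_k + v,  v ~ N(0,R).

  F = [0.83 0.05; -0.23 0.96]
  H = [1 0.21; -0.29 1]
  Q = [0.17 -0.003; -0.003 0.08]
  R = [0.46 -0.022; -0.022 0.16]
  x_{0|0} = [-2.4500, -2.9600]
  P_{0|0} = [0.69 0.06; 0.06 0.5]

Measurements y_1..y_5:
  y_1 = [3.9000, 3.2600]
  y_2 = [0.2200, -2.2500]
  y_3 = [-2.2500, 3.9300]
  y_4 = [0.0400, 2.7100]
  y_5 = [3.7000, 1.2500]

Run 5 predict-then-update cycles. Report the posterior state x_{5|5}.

x_post = [0.9953, 1.9728]

step 1: x^-=[-2.1815, -2.2781]  P^-=[0.6516 -0.0636; -0.0636 0.5508]  S=[1.1091 -0.1550; -0.1550 0.8025]  K=[0.5462 -0.2092; 0.1501 0.7384]  nu=[6.5599, 4.9055]  x^+=[0.3750, 2.3287]  P^+=[0.2502 0.0271; 0.0271 0.1227]
step 2: x^-=[0.4277, 2.1493]  P^-=[0.3449 -0.0236; -0.0236 0.1943]  S=[0.8035 -0.1034; -0.1034 0.3971]  K=[0.3962 -0.2082; 0.0896 0.5301]  nu=[-0.6591, -4.2753]  x^+=[1.0567, -0.1759]  P^+=[0.1844 0.0115; 0.0115 0.0862]
step 3: x^-=[0.8683, -0.4119]  P^-=[0.2982 -0.0251; -0.0251 0.1641]  S=[0.7549 -0.0976; -0.0976 0.3637]  K=[0.3609 -0.2099; 0.0760 0.4915]  nu=[-3.0318, 4.5937]  x^+=[-1.1902, 1.6158]  P^+=[0.1691 0.0075; 0.0075 0.0792]
step 4: x^-=[-0.9071, 1.8249]  P^-=[0.2873 -0.0256; -0.0256 0.1586]  S=[0.7435 -0.0960; -0.0960 0.3576]  K=[0.3520 -0.2100; 0.0729 0.4838]  nu=[0.5638, 0.6220]  x^+=[-0.8392, 2.1669]  P^+=[0.1652 0.0066; 0.0066 0.0777]
step 5: x^-=[-0.5882, 2.2733]  P^-=[0.2845 -0.0257; -0.0257 0.1575]  S=[0.7407 -0.0955; -0.0955 0.3563]  K=[0.3498 -0.2098; 0.0722 0.4822]  nu=[3.8108, -1.1939]  x^+=[0.9953, 1.9728]  P^+=[0.1642 0.0064; 0.0064 0.0774]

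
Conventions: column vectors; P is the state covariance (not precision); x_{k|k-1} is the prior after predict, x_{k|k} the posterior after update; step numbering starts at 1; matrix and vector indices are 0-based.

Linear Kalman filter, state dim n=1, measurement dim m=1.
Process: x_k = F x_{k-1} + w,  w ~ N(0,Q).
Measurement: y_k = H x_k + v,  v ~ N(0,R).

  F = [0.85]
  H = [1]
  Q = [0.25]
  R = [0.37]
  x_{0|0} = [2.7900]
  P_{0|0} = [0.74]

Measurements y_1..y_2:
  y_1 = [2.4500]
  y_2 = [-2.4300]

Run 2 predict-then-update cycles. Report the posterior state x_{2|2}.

step 1: x^-=[2.3715]  P^-=[0.7846]  S=[1.1546]  K=[0.6796]  nu=[0.0785]  x^+=[2.4248]  P^+=[0.2514]
step 2: x^-=[2.0611]  P^-=[0.4317]  S=[0.8017]  K=[0.5385]  nu=[-4.4911]  x^+=[-0.3572]  P^+=[0.1992]

x_post = [-0.3572]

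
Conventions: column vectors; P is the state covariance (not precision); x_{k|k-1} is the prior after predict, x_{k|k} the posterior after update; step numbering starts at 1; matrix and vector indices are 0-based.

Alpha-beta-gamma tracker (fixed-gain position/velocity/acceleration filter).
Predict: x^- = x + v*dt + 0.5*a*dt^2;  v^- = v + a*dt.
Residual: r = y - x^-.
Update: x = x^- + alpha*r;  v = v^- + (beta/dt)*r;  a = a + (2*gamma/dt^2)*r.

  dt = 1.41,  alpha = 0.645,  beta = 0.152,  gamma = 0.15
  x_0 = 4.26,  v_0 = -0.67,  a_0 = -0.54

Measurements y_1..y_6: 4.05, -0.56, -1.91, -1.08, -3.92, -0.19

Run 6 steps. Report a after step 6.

step 1: x_pred=2.7785  r=1.2715  x^+=3.5986  v^+=-1.2943  a^+=-0.3481
step 2: x_pred=1.4276  r=-1.9876  x^+=0.1456  v^+=-1.9995  a^+=-0.6481
step 3: x_pred=-3.3179  r=1.4079  x^+=-2.4098  v^+=-2.7614  a^+=-0.4356
step 4: x_pred=-6.7364  r=5.6564  x^+=-3.0880  v^+=-2.7659  a^+=0.4179
step 5: x_pred=-6.5725  r=2.6525  x^+=-4.8616  v^+=-1.8907  a^+=0.8182
step 6: x_pred=-6.7141  r=6.5241  x^+=-2.5061  v^+=-0.0337  a^+=1.8027

a_post = 1.8027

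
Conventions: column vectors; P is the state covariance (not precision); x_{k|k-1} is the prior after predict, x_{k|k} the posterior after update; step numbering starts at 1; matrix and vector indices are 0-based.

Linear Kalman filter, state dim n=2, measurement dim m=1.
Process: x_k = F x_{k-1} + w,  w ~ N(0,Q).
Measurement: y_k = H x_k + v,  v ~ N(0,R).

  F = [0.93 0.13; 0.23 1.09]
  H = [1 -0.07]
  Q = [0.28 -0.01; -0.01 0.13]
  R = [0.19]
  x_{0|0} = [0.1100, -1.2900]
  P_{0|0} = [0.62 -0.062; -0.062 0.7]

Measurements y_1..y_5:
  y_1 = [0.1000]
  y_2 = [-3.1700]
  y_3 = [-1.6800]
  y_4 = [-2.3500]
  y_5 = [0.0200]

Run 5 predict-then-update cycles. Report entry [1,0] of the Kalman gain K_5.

step 1: x^-=[-0.0654, -1.3808]  P^-=[0.8131 0.1571; 0.1571 0.9634]  S=[0.9858]  K=[0.8136; 0.0910]  nu=[0.0687]  x^+=[-0.0095, -1.3745]  P^+=[0.1605 0.0841; 0.0841 0.9552]
step 2: x^-=[-0.1875, -1.5004]  P^-=[0.4553 0.2475; 0.2475 1.3156]  S=[0.6171]  K=[0.7097; 0.2518]  nu=[-3.0875]  x^+=[-2.3788, -2.2780]  P^+=[0.1445 0.1372; 0.1372 1.2764]
step 3: x^-=[-2.5084, -3.0302]  P^-=[0.4597 0.3450; 0.3450 1.7230]  S=[0.6098]  K=[0.7142; 0.3679]  nu=[0.6163]  x^+=[-2.0683, -2.8034]  P^+=[0.1486 0.1847; 0.1847 1.6404]
step 4: x^-=[-2.2879, -3.5314]  P^-=[0.4809 0.4470; 0.4470 2.1795]  S=[0.6190]  K=[0.7264; 0.4757]  nu=[-0.3093]  x^+=[-2.5126, -3.6785]  P^+=[0.1543 0.2331; 0.2331 2.0394]
step 5: x^-=[-2.8149, -4.5875]  P^-=[0.5043 0.5553; 0.5553 2.6781]  S=[0.6297]  K=[0.7392; 0.5841]  nu=[2.5138]  x^+=[-0.9568, -3.1191]  P^+=[0.1603 0.2834; 0.2834 2.4632]

K[1,0] = 0.5841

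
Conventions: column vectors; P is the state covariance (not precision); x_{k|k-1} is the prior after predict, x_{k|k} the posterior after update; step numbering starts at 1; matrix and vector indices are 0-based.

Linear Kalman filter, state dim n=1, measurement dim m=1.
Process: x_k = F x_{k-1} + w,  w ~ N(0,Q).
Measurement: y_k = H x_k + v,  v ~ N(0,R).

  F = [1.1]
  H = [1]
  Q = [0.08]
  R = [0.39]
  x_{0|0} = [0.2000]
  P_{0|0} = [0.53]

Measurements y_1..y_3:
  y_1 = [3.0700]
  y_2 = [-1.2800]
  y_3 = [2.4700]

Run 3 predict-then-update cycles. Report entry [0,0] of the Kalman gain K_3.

step 1: x^-=[0.2200]  P^-=[0.7213]  S=[1.1113]  K=[0.6491]  nu=[2.8500]  x^+=[2.0698]  P^+=[0.2531]
step 2: x^-=[2.2768]  P^-=[0.3863]  S=[0.7763]  K=[0.4976]  nu=[-3.5568]  x^+=[0.5069]  P^+=[0.1941]
step 3: x^-=[0.5576]  P^-=[0.3148]  S=[0.7048]  K=[0.4467]  nu=[1.9124]  x^+=[1.4118]  P^+=[0.1742]

K[0,0] = 0.4467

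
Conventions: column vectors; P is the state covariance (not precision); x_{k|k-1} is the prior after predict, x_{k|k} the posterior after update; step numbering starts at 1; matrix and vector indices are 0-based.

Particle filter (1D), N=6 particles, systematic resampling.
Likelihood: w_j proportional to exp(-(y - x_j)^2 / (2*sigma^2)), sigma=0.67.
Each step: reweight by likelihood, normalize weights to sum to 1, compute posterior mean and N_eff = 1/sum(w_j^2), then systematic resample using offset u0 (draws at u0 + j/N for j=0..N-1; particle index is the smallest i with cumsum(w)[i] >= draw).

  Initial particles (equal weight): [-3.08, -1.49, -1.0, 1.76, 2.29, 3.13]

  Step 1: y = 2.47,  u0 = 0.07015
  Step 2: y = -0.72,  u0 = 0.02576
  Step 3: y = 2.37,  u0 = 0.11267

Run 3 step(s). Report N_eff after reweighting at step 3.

N_eff = 6.0000

step 1: w=[0.0000, 0.0000, 0.0000, 0.2652, 0.4485, 0.2863]  mean=2.3899  Neff=2.8292  idx=[3, 3, 4, 4, 5, 5]
step 2: w=[0.4811, 0.4811, 0.0188, 0.0188, 0.0000, 0.0000]  mean=1.7800  Neff=2.1565  idx=[0, 0, 0, 1, 1, 1]
step 3: w=[0.1667, 0.1667, 0.1667, 0.1667, 0.1667, 0.1667]  mean=1.7600  Neff=6.0000  idx=[0, 1, 2, 3, 4, 5]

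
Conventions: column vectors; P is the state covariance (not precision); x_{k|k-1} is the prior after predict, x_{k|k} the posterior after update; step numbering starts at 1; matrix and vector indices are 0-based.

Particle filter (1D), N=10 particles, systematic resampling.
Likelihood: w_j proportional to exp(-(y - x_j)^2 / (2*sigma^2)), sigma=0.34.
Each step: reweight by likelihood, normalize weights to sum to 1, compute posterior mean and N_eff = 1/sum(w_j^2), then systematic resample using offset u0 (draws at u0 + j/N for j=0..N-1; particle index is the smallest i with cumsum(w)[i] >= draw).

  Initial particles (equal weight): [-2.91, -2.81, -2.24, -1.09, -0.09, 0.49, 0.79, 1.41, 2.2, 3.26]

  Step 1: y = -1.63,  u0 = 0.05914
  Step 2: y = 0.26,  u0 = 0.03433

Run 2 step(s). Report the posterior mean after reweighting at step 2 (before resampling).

step 1: w=[0.0017, 0.0050, 0.4110, 0.5822, 0.0001, 0.0000, 0.0000, 0.0000, 0.0000, 0.0000]  mean=-1.5743  Neff=1.9688  idx=[2, 2, 2, 2, 3, 3, 3, 3, 3, 3]
step 2: w=[0.0000, 0.0000, 0.0000, 0.0000, 0.1667, 0.1667, 0.1667, 0.1667, 0.1667, 0.1667]  mean=-1.0900  Neff=6.0000  idx=[4, 4, 5, 6, 6, 7, 7, 8, 9, 9]

post_mean = -1.0900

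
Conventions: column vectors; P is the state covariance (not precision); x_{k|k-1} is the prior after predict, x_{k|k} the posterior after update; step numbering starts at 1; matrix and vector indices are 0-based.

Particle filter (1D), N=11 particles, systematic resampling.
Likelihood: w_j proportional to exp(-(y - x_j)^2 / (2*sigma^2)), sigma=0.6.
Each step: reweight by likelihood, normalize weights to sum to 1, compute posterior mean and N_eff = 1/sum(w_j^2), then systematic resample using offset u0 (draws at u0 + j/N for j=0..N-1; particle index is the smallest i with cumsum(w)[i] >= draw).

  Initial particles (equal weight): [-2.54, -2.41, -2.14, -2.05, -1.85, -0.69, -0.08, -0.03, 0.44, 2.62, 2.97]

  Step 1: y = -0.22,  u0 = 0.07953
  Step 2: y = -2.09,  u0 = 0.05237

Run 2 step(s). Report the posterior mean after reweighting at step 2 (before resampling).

post_mean = -0.5950

step 1: w=[0.0002, 0.0004, 0.0018, 0.0029, 0.0077, 0.2265, 0.2996, 0.2928, 0.1681, 0.0000, 0.0000]  mean=-0.1406  Neff=3.9200  idx=[5, 5, 6, 6, 6, 6, 7, 7, 7, 8, 8]
step 2: w=[0.4251, 0.4251, 0.0236, 0.0236, 0.0236, 0.0236, 0.0178, 0.0178, 0.0178, 0.0009, 0.0009]  mean=-0.5950  Neff=2.7429  idx=[0, 0, 0, 0, 0, 1, 1, 1, 1, 2, 6]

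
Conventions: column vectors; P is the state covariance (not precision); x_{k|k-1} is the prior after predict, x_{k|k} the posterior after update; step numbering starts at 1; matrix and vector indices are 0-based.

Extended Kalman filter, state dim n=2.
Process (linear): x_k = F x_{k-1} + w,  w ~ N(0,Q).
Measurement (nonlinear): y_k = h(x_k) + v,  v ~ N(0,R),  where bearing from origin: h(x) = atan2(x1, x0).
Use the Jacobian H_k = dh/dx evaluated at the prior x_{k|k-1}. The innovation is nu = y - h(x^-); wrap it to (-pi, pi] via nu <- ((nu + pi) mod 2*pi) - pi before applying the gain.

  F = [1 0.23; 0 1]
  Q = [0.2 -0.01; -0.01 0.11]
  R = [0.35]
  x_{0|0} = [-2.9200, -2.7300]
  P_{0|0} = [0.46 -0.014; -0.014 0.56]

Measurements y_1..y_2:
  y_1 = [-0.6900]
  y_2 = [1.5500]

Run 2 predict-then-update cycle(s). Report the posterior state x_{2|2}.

step 1: x^-=[-3.5479, -2.7300]  P^-=[0.6832 0.1048; 0.1048 0.6700]  H_jac=[0.1362 -0.1770]  S=[0.3786]  K=[0.1968; -0.2756]  nu=[1.7957]  x^+=[-3.1945, -3.2249]  P^+=[0.6685 0.1253; 0.1253 0.6412]
step 2: x^-=[-3.9362, -3.2249]  P^-=[0.9601 0.2628; 0.2628 0.7512]  H_jac=[0.1245 -0.1520]  S=[0.3723]  K=[0.2139; -0.2188]  nu=[-2.2780]  x^+=[-4.4234, -2.7264]  P^+=[0.9431 0.2802; 0.2802 0.7334]

x_post = [-4.4234, -2.7264]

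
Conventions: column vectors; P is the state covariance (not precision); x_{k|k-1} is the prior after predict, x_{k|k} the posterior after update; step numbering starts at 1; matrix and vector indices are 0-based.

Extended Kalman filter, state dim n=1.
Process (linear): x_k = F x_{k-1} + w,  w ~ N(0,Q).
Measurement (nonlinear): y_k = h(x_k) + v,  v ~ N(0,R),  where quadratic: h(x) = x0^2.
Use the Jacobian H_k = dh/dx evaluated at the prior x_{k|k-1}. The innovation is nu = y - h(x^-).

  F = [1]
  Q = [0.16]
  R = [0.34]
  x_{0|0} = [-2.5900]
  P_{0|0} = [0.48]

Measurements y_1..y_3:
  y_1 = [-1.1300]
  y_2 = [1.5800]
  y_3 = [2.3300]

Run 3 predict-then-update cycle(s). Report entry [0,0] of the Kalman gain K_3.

K[0,0] = -0.3219

step 1: x^-=[-2.5900]  P^-=[0.6400]  H_jac=[-5.1800]  S=[17.5127]  K=[-0.1893]  nu=[-7.8381]  x^+=[-1.1062]  P^+=[0.0124]
step 2: x^-=[-1.1062]  P^-=[0.1724]  H_jac=[-2.2125]  S=[1.1840]  K=[-0.3222]  nu=[0.3563]  x^+=[-1.2210]  P^+=[0.0495]
step 3: x^-=[-1.2210]  P^-=[0.2095]  H_jac=[-2.4420]  S=[1.5894]  K=[-0.3219]  nu=[0.8391]  x^+=[-1.4911]  P^+=[0.0448]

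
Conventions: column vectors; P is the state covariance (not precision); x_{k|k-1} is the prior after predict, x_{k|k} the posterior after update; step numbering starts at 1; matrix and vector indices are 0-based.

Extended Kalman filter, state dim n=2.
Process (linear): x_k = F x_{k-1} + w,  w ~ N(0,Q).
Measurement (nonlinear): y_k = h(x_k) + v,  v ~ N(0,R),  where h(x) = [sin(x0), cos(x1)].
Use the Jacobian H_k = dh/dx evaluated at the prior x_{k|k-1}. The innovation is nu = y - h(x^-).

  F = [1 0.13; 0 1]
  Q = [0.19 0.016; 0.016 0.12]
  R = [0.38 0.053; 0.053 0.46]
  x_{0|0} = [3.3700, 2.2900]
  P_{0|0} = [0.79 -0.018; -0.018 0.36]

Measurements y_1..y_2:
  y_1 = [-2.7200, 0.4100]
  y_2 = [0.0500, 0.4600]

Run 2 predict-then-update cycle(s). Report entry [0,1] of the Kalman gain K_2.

step 1: x^-=[3.6677, 2.2900]  P^-=[0.9814 0.0448; 0.0448 0.4800]  H_jac=[-0.8648 0.0000; 0.0000 -0.7523]  S=[1.1139 0.0821; 0.0821 0.7317]  K=[-0.7648 0.0398; 0.0016 -0.4937]  nu=[-2.2178, 1.0688]  x^+=[5.4065, 1.7587]  P^+=[0.3336 0.0295; 0.0295 0.3018]
step 2: x^-=[5.6351, 1.7587]  P^-=[0.5364 0.0848; 0.0848 0.4218]  H_jac=[0.7973 0.0000; 0.0000 -0.9824]  S=[0.7210 -0.0134; -0.0134 0.8671]  K=[0.5916 -0.0869; 0.0849 -0.4766]  nu=[0.6536, 0.6468]  x^+=[5.9656, 1.5059]  P^+=[0.2762 0.0088; 0.0088 0.2186]

K[0,1] = -0.0869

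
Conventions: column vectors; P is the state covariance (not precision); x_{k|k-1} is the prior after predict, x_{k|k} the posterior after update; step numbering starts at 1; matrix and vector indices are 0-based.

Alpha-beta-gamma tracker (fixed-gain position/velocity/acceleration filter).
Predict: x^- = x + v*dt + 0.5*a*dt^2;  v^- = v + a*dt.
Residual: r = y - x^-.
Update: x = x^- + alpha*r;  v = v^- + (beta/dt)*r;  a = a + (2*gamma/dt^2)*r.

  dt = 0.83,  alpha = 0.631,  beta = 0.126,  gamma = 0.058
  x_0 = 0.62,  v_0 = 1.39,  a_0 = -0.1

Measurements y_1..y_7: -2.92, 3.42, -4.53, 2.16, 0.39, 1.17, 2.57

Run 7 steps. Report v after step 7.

step 1: x_pred=1.7393  r=-4.6593  x^+=-1.2007  v^+=0.5997  a^+=-0.8845
step 2: x_pred=-1.0077  r=4.4277  x^+=1.7862  v^+=0.5377  a^+=-0.1390
step 3: x_pred=2.1846  r=-6.7146  x^+=-2.0523  v^+=-0.5970  a^+=-1.2696
step 4: x_pred=-2.9852  r=5.1452  x^+=0.2614  v^+=-0.8697  a^+=-0.4033
step 5: x_pred=-0.5993  r=0.9893  x^+=0.0249  v^+=-1.0542  a^+=-0.2367
step 6: x_pred=-0.9316  r=2.1016  x^+=0.3945  v^+=-0.9316  a^+=0.1172
step 7: x_pred=-0.3384  r=2.9084  x^+=1.4968  v^+=-0.3928  a^+=0.6069

v_post = -0.3928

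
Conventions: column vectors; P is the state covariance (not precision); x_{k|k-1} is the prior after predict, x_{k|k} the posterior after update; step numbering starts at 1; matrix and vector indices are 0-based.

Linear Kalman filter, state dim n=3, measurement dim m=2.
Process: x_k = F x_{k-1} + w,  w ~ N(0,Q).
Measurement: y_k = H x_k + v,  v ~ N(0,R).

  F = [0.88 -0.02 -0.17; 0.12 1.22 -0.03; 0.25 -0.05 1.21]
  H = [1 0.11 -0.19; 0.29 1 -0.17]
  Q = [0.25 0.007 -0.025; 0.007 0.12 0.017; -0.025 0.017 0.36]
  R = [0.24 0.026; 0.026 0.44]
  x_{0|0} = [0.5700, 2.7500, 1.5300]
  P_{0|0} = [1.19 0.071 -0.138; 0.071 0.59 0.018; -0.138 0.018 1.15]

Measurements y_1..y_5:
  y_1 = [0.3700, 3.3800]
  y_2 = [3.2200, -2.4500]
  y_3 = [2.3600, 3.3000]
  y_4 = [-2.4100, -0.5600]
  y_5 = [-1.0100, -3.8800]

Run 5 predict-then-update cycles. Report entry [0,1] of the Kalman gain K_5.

step 1: x^-=[0.1865, 3.3775, 1.8563]  P^-=[1.2439 0.2029 -0.1440; 0.2029 1.0368 0.0038; -0.1440 0.0038 2.0321]  S=[1.6690 0.8074; 0.8074 1.7707]  K=[0.7883 -0.0273; -0.1407 0.6826; -0.2728 -0.0922]  nu=[0.1647, 0.2640]  x^+=[0.3091, 3.5345, 1.7871]  P^+=[0.2403 -0.0165 0.2631; -0.0165 0.3339 0.1910; 0.2631 0.1910 1.8523]
step 2: x^-=[-0.1025, 4.2956, 2.0629]  P^-=[0.4129 -0.0358 -0.0861; -0.0358 0.6014 0.2501; -0.0861 0.2501 3.2243]  S=[0.7910 0.2463; 0.2463 1.0720]  K=[0.5483 -0.0340; -0.1950 0.5565; -0.8129 -0.1145]  nu=[3.2419, -6.3652]  x^+=[1.8916, 0.1216, 0.1565]  P^+=[0.1830 -0.0077 0.2710; -0.0077 0.2928 0.2990; 0.2710 0.2990 2.6417]
step 3: x^-=[1.6355, 0.3706, 0.6562]  P^-=[0.3894 -0.0501 -0.2551; -0.0501 0.5348 0.3855; -0.2551 0.3855 4.3678]  S=[0.8634 0.2641; 0.2641 0.9988]  K=[0.5095 -0.0284; -0.2329 0.5168; -1.1702 -0.1221]  nu=[0.8084, 2.5666]  x^+=[1.9745, 1.5089, -0.6031]  P^+=[0.1721 -0.0043 0.2638; -0.0043 0.2847 0.3655; 0.2638 0.3655 3.0951]
step 4: x^-=[1.8099, 2.0959, -0.3116]  P^-=[0.3966 -0.0585 -0.3593; -0.0585 0.5192 0.4676; -0.3593 0.4676 5.0185]  S=[0.9281 0.2831; 0.2831 0.9800]  K=[0.5015 -0.0249; -0.2509 0.5038; -1.3232 -0.1175]  nu=[-4.5097, -3.2338]  x^+=[-0.3711, 1.5984, 6.0357]  P^+=[0.1696 -0.0027 0.2611; -0.0027 0.2836 0.3978; 0.2611 0.3978 3.2918]
step 5: x^-=[-1.3846, 1.7245, 7.1305]  P^-=[0.4013 -0.0626 -0.4038; -0.0626 0.5157 0.5082; -0.4038 0.5082 5.3007]  S=[0.9573 0.2905; 0.2905 0.9733]  K=[0.4992 -0.0233; -0.2586 0.4996; -1.3816 -0.1116]  nu=[1.5397, -3.9908]  x^+=[-0.5232, -0.6674, 5.4487]  P^+=[0.1690 -0.0019 0.2608; -0.0019 0.2838 0.4126; 0.2608 0.4126 3.3718]

K[0,1] = -0.0233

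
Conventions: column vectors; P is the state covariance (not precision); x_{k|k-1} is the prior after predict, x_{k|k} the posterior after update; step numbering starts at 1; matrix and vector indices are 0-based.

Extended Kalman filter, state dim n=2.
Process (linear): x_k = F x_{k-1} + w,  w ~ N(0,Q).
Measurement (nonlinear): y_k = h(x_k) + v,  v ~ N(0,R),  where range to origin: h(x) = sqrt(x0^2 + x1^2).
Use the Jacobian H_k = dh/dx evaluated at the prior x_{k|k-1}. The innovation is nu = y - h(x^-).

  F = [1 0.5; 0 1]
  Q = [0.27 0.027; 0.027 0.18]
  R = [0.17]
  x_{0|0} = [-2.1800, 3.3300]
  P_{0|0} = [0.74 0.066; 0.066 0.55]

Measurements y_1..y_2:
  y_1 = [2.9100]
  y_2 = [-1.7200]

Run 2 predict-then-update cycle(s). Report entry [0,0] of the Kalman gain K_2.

step 1: x^-=[-0.5150, 3.3300]  P^-=[1.2135 0.3680; 0.3680 0.7300]  H_jac=[-0.1528 0.9883]  S=[0.8001]  K=[0.2227; 0.8313]  nu=[-0.4596]  x^+=[-0.6174, 2.9479]  P^+=[1.1738 0.2198; 0.2198 0.1770]
step 2: x^-=[0.8566, 2.9479]  P^-=[1.7079 0.3354; 0.3354 0.3570]  H_jac=[0.2790 0.9603]  S=[0.8119]  K=[0.9836; 0.5375]  nu=[-4.7899]  x^+=[-3.8547, 0.3734]  P^+=[0.9224 -0.0939; -0.0939 0.1224]

K[0,0] = 0.9836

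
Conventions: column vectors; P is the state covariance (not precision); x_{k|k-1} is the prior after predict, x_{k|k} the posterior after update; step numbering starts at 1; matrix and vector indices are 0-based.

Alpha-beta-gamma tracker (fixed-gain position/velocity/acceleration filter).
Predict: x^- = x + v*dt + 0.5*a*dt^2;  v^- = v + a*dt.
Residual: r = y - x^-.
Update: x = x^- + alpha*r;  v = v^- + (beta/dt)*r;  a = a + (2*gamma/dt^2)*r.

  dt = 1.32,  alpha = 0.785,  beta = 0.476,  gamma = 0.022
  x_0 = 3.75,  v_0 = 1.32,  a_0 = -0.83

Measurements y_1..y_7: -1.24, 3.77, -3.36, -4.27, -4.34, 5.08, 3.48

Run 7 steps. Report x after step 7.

step 1: x_pred=4.7693  r=-6.0093  x^+=0.0520  v^+=-1.9426  a^+=-0.9818
step 2: x_pred=-3.3675  r=7.1375  x^+=2.2354  v^+=-0.6647  a^+=-0.8015
step 3: x_pred=0.6598  r=-4.0198  x^+=-2.4957  v^+=-3.1722  a^+=-0.9030
step 4: x_pred=-7.4698  r=3.1998  x^+=-4.9580  v^+=-3.2103  a^+=-0.8222
step 5: x_pred=-9.9119  r=5.5719  x^+=-5.5380  v^+=-2.2864  a^+=-0.6815
step 6: x_pred=-9.1497  r=14.2297  x^+=2.0206  v^+=1.9453  a^+=-0.3222
step 7: x_pred=4.3078  r=-0.8278  x^+=3.6580  v^+=1.2216  a^+=-0.3431

x_post = 3.6580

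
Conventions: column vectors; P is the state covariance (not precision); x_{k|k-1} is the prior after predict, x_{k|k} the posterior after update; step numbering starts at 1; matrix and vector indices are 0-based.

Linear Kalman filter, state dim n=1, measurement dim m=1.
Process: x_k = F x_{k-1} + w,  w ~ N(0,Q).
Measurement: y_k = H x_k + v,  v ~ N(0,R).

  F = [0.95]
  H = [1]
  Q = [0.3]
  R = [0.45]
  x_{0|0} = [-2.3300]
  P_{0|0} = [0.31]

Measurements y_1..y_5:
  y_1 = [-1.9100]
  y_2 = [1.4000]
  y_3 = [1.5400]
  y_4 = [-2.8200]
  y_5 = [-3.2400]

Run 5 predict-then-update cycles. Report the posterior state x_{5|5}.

x_post = [-2.2499]

step 1: x^-=[-2.2135]  P^-=[0.5798]  S=[1.0298]  K=[0.5630]  nu=[0.3035]  x^+=[-2.0426]  P^+=[0.2534]
step 2: x^-=[-1.9405]  P^-=[0.5287]  S=[0.9787]  K=[0.5402]  nu=[3.3405]  x^+=[-0.1360]  P^+=[0.2431]
step 3: x^-=[-0.1292]  P^-=[0.5194]  S=[0.9694]  K=[0.5358]  nu=[1.6692]  x^+=[0.7651]  P^+=[0.2411]
step 4: x^-=[0.7269]  P^-=[0.5176]  S=[0.9676]  K=[0.5349]  nu=[-3.5469]  x^+=[-1.1705]  P^+=[0.2407]
step 5: x^-=[-1.1119]  P^-=[0.5172]  S=[0.9672]  K=[0.5348]  nu=[-2.1281]  x^+=[-2.2499]  P^+=[0.2406]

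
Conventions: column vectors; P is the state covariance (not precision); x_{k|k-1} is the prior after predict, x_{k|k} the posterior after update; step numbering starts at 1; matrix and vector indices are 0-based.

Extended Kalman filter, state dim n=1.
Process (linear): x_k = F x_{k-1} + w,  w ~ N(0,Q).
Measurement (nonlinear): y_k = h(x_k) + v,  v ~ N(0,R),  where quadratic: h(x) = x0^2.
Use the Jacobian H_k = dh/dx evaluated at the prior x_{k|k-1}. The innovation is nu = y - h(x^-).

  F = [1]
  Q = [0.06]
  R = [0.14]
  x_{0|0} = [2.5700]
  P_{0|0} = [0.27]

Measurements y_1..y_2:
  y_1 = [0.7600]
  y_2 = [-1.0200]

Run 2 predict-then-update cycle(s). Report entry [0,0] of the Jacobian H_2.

step 1: x^-=[2.5700]  P^-=[0.3300]  H_jac=[5.1400]  S=[8.8585]  K=[0.1915]  nu=[-5.8449]  x^+=[1.4508]  P^+=[0.0052]
step 2: x^-=[1.4508]  P^-=[0.0652]  H_jac=[2.9017]  S=[0.6891]  K=[0.2746]  nu=[-3.1249]  x^+=[0.5927]  P^+=[0.0132]

H_jac[0,0] = 2.9017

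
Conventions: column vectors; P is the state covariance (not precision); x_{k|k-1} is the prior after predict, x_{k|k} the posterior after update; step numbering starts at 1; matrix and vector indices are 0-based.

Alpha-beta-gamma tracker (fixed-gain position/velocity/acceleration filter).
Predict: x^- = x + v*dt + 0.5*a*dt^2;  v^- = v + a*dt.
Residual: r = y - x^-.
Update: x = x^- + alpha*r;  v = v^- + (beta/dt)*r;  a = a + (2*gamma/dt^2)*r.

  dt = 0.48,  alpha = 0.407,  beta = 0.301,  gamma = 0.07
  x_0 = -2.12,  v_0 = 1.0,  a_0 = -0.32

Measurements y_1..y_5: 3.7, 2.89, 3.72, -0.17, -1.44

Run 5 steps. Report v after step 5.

step 1: x_pred=-1.6769  r=5.3769  x^+=0.5115  v^+=4.2181  a^+=2.9472
step 2: x_pred=2.8757  r=0.0143  x^+=2.8815  v^+=5.6417  a^+=2.9559
step 3: x_pred=5.9301  r=-2.2101  x^+=5.0306  v^+=5.6746  a^+=1.6129
step 4: x_pred=7.9402  r=-8.1102  x^+=4.6394  v^+=1.3630  a^+=-3.3152
step 5: x_pred=4.9117  r=-6.3517  x^+=2.3266  v^+=-4.2113  a^+=-7.1747

v_post = -4.2113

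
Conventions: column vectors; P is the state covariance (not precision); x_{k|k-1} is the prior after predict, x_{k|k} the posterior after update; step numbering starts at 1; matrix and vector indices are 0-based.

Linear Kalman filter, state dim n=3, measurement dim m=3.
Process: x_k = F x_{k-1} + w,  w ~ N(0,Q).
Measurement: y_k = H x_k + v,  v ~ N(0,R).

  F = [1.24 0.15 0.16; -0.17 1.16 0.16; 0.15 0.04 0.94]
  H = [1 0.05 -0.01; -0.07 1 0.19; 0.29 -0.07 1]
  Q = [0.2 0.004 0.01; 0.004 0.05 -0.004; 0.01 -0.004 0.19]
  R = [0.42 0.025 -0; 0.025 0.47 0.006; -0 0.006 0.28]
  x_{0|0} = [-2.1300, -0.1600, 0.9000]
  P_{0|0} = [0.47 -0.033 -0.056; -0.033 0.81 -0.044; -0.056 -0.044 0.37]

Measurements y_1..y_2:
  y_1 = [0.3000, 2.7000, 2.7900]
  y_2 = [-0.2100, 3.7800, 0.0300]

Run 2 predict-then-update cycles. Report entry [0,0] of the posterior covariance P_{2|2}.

step 1: x^-=[-2.5212, 0.3205, 0.5201]  P^-=[0.9138 -0.0101 0.0824; -0.0101 1.1627 0.0311; 0.0824 0.0311 0.5093]  S=[1.3340 0.0238 0.3402; 0.0238 1.6666 0.0293; 0.3402 0.0293 0.9157]  K=[0.6489 -0.0468 0.1406; 0.0484 0.7027 -0.0986; -0.0987 0.0639 0.6145]  nu=[2.8104, 2.1042, 3.0235]  x^+=[-0.3707, 1.6369, 2.2351]  P^+=[0.2700 0.0211 -0.0377; 0.0211 0.3335 -0.0062; -0.0377 -0.0062 0.1830]
step 2: x^-=[0.1434, 2.3194, 2.1109]  P^-=[0.6199 0.0319 0.0455; 0.0319 0.5027 0.0340; 0.0455 0.0340 0.3474]  S=[1.0434 0.0466 0.2198; 0.0466 0.9955 0.0665; 0.2198 0.0665 0.7023]  K=[0.5666 -0.0389 0.1439; 0.0421 0.5106 -0.0501; -0.0719 0.0655 0.5264]  nu=[-0.4483, 1.0695, -1.9601]  x^+=[-0.4342, 2.9447, 1.1814]  P^+=[0.2358 0.0184 -0.0271; 0.0184 0.2419 0.0007; -0.0271 0.0007 0.1557]

P_post[0,0] = 0.2358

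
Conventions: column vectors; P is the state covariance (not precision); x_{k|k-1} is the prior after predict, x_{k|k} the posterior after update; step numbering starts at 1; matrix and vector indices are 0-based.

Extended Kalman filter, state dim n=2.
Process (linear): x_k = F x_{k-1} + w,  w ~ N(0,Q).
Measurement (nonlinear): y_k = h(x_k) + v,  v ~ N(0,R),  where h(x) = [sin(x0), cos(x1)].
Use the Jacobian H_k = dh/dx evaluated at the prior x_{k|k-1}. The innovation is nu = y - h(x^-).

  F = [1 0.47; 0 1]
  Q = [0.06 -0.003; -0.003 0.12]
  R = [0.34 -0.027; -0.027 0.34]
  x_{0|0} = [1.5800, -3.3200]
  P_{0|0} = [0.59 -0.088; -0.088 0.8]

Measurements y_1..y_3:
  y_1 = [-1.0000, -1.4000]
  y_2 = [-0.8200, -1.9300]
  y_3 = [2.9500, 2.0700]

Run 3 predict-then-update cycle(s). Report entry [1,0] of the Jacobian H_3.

H_jac[1,0] = 0.0000

step 1: x^-=[0.0196, -3.3200]  P^-=[0.7440 0.2850; 0.2850 0.9200]  H_jac=[0.9998 0.0000; 0.0000 -0.1775]  S=[1.0837 -0.0776; -0.0776 0.3690]  K=[0.6869 0.0073; 0.2348 -0.3931]  nu=[-1.0196, -0.4159]  x^+=[-0.6838, -3.3959]  P^+=[0.2334 0.0905; 0.0905 0.7889]
step 2: x^-=[-2.2799, -3.3959]  P^-=[0.5527 0.4583; 0.4583 0.9089]  H_jac=[-0.6512 0.0000; 0.0000 -0.2516]  S=[0.5744 0.0481; 0.0481 0.3975]  K=[-0.6085 -0.2164; -0.4762 -0.5176]  nu=[-0.0611, -0.9622]  x^+=[-2.0345, -2.8688]  P^+=[0.3088 0.2272; 0.2272 0.6484]
step 3: x^-=[-3.3828, -2.8688]  P^-=[0.7256 0.5290; 0.5290 0.7684]  H_jac=[-0.9710 0.0000; 0.0000 0.2694]  S=[1.0241 -0.1654; -0.1654 0.3958]  K=[-0.6754 0.0779; -0.4472 0.3362]  nu=[2.7111, 3.0330]  x^+=[-4.9776, -3.0614]  P^+=[0.2386 0.1659; 0.1659 0.4691]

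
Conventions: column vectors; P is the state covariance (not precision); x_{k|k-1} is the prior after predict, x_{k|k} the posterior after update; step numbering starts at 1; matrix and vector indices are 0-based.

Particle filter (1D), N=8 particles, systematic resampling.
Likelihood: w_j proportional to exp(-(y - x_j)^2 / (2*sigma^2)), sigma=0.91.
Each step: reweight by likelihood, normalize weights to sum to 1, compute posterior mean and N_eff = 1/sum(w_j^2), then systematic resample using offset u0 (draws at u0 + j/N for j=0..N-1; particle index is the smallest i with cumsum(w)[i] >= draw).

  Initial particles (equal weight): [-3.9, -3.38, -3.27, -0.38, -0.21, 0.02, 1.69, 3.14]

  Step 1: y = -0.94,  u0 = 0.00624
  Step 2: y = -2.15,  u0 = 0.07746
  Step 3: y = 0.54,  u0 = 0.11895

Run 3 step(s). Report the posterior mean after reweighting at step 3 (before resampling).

step 1: w=[0.0023, 0.0124, 0.0171, 0.3742, 0.3278, 0.2592, 0.0069, 0.0000]  mean=-0.3007  Neff=3.1725  idx=[1, 3, 3, 3, 4, 4, 5, 5]
step 2: w=[0.3410, 0.1282, 0.1282, 0.1282, 0.0876, 0.0876, 0.0495, 0.0495]  mean=-1.3337  Neff=5.3795  idx=[0, 0, 0, 1, 2, 3, 5, 7]
step 3: w=[0.0000, 0.0000, 0.0000, 0.1785, 0.1785, 0.1785, 0.2118, 0.2527]  mean=-0.2432  Neff=4.8954  idx=[3, 4, 5, 5, 6, 6, 7, 7]

post_mean = -0.2432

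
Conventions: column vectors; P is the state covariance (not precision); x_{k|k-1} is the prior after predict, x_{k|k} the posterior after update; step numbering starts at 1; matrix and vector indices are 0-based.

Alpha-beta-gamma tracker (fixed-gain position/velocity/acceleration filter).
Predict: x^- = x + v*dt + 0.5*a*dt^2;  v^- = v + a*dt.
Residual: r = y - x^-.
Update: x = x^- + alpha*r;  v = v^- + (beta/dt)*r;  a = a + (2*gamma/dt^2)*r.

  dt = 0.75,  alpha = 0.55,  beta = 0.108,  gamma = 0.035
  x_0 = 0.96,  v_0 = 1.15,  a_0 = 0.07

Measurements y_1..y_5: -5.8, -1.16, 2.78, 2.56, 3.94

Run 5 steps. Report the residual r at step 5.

step 1: x_pred=1.8422  r=-7.6422  x^+=-2.3610  v^+=0.1020  a^+=-0.8810
step 2: x_pred=-2.5323  r=1.3723  x^+=-1.7775  v^+=-0.3611  a^+=-0.7103
step 3: x_pred=-2.2481  r=5.0281  x^+=0.5173  v^+=-0.1698  a^+=-0.0845
step 4: x_pred=0.3662  r=2.1938  x^+=1.5728  v^+=0.0827  a^+=0.1885
step 5: x_pred=1.6879  r=2.2521  x^+=2.9265  v^+=0.5484  a^+=0.4687

resid = 2.2521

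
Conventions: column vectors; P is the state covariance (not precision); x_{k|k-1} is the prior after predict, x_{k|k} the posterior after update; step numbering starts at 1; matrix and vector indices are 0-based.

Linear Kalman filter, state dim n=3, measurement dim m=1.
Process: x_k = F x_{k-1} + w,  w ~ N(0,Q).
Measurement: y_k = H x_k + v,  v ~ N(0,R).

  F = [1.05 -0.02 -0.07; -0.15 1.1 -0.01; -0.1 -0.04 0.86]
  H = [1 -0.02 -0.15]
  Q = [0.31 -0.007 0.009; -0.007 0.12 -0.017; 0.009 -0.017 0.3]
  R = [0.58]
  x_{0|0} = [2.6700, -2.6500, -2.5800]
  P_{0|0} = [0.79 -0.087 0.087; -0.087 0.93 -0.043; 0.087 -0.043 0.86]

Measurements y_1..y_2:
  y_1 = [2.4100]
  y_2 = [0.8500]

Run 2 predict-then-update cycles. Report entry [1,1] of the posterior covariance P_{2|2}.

step 1: x^-=[3.0371, -3.2897, -2.3798]  P^-=[1.1763 -0.2487 -0.0417; -0.2487 1.2931 -0.0962; -0.0417 -0.0962 0.9327]  S=[1.7997]  K=[0.6599; -0.1446; -0.0998]  nu=[-1.0499]  x^+=[2.3443, -3.1379, -2.2750]  P^+=[0.3927 -0.0771 0.0769; -0.0771 1.2555 -0.1222; 0.0769 -0.1222 0.9148]
step 2: x^-=[2.6836, -3.7806, -2.0654]  P^-=[0.7395 -0.1757 -0.0115; -0.1757 1.6764 -0.1917; -0.0115 -0.1917 0.9771]  S=[1.3515]  K=[0.5511; -0.1335; -0.1141]  nu=[-2.2190]  x^+=[1.4608, -3.4844, -1.8122]  P^+=[0.3291 -0.0762 0.0735; -0.0762 1.6523 -0.2123; 0.0735 -0.2123 0.9595]

P_post[1,1] = 1.6523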